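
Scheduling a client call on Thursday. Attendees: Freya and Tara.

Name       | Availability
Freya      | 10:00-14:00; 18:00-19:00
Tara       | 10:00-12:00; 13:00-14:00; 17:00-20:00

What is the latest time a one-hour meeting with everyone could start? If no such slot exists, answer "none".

Freya ∩ Tara: 10:00-12:00, 13:00-14:00, 18:00-19:00.
The last common window of at least 60 minutes is 18:00-19:00; a 60-minute meeting can start as late as 18:00 and still end by 19:00.

18:00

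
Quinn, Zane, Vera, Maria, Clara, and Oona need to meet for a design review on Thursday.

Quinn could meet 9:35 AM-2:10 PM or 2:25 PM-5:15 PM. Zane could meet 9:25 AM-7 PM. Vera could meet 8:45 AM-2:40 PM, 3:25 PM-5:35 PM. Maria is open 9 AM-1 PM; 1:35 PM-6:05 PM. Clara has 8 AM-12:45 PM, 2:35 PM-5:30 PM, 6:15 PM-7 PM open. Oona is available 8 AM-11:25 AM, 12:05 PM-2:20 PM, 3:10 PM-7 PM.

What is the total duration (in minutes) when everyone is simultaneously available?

260

Quinn ∩ Zane: 09:35-14:10, 14:25-17:15.
Quinn ∩ Zane ∩ Vera: 09:35-14:10, 14:25-14:40, 15:25-17:15.
Quinn ∩ Zane ∩ Vera ∩ Maria: 09:35-13:00, 13:35-14:10, 14:25-14:40, 15:25-17:15.
Quinn ∩ Zane ∩ Vera ∩ Maria ∩ Clara: 09:35-12:45, 14:35-14:40, 15:25-17:15.
Quinn ∩ Zane ∩ Vera ∩ Maria ∩ Clara ∩ Oona: 09:35-11:25, 12:05-12:45, 15:25-17:15.
Those are the intersection windows.
Summing the common windows: 110 + 40 + 110 = 260 minutes.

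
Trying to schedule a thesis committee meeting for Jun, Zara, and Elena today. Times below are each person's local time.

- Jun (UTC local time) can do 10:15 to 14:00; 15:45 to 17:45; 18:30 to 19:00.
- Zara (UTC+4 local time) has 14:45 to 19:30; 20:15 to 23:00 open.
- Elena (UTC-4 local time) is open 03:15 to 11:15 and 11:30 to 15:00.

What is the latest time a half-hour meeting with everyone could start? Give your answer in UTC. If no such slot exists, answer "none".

Jun in UTC: 10:15-14:00, 15:45-17:45, 18:30-19:00.
Zara in UTC: 10:45-15:30, 16:15-19:00 (subtract 4h to convert from UTC+4).
Elena in UTC: 07:15-15:15, 15:30-19:00 (add 4h to convert from UTC-4).
Jun ∩ Zara: 10:45-14:00, 16:15-17:45, 18:30-19:00.
Jun ∩ Zara ∩ Elena: 10:45-14:00, 16:15-17:45, 18:30-19:00.
The last common window of at least 30 minutes is 18:30-19:00; a 30-minute meeting can start as late as 18:30 and still end by 19:00.

18:30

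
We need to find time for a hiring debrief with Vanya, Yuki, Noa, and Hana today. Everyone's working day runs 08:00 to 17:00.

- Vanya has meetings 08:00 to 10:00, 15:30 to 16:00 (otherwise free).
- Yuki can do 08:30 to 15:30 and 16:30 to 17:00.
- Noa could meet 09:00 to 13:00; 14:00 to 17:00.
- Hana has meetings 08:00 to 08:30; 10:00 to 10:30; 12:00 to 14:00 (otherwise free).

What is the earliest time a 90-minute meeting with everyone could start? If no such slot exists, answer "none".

Vanya free: 10:00-15:30, 16:00-17:00 (invert busy blocks within the working day).
Yuki free: 08:30-15:30, 16:30-17:00.
Noa free: 09:00-13:00, 14:00-17:00.
Hana free: 08:30-10:00, 10:30-12:00, 14:00-17:00 (invert busy blocks within the working day).
Vanya ∩ Yuki: 10:00-15:30, 16:30-17:00.
Vanya ∩ Yuki ∩ Noa: 10:00-13:00, 14:00-15:30, 16:30-17:00.
Vanya ∩ Yuki ∩ Noa ∩ Hana: 10:30-12:00, 14:00-15:30, 16:30-17:00.
Those are the intersection windows.
The first common window of at least 90 minutes is 10:30-12:00, so the earliest start is 10:30.

10:30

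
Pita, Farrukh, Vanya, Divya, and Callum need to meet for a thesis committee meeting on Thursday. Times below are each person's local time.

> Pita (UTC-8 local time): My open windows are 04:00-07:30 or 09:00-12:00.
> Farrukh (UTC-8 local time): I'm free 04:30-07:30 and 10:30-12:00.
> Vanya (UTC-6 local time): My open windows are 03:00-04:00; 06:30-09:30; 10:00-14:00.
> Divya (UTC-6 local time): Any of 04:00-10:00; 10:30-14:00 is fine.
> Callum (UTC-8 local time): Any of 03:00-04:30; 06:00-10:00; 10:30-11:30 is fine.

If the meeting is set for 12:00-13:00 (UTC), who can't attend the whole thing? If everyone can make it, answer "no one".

Pita in UTC: 12:00-15:30, 17:00-20:00 (add 8h to convert from UTC-8).
Farrukh in UTC: 12:30-15:30, 18:30-20:00 (add 8h to convert from UTC-8).
Vanya in UTC: 09:00-10:00, 12:30-15:30, 16:00-20:00 (add 6h to convert from UTC-6).
Divya in UTC: 10:00-16:00, 16:30-20:00 (add 6h to convert from UTC-6).
Callum in UTC: 11:00-12:30, 14:00-18:00, 18:30-19:30 (add 8h to convert from UTC-8).
Pita: free for 12:00-13:00. Farrukh: not fully free for 12:00-13:00. Vanya: not fully free for 12:00-13:00. Divya: free for 12:00-13:00. Callum: not fully free for 12:00-13:00.

Callum, Farrukh, Vanya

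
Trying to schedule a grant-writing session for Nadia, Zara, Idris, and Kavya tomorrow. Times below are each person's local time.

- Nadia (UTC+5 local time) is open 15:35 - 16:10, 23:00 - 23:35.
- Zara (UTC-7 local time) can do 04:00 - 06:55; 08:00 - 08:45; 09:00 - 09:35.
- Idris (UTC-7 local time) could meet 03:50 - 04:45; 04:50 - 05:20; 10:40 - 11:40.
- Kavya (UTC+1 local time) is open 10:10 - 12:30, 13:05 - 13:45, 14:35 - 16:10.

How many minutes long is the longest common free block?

10

Nadia in UTC: 10:35-11:10, 18:00-18:35 (subtract 5h to convert from UTC+5).
Zara in UTC: 11:00-13:55, 15:00-15:45, 16:00-16:35 (add 7h to convert from UTC-7).
Idris in UTC: 10:50-11:45, 11:50-12:20, 17:40-18:40 (add 7h to convert from UTC-7).
Kavya in UTC: 09:10-11:30, 12:05-12:45, 13:35-15:10 (subtract 1h to convert from UTC+1).
Nadia ∩ Zara: 11:00-11:10.
Nadia ∩ Zara ∩ Idris: 11:00-11:10.
Nadia ∩ Zara ∩ Idris ∩ Kavya: 11:00-11:10.
So the common availability across everyone is 11:00-11:10.
The longest is 11:00-11:10 at 10 minutes.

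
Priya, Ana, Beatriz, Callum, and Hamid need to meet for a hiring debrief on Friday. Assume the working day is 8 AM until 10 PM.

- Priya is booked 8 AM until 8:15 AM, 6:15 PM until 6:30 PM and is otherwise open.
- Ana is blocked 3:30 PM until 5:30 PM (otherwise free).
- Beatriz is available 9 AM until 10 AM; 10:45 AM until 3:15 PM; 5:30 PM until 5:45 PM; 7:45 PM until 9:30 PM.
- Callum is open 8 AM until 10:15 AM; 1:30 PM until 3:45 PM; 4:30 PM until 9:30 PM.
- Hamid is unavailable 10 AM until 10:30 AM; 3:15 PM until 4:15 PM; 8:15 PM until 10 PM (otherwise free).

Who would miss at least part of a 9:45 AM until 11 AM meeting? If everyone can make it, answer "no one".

Priya free: 08:15-18:15, 18:30-22:00 (invert busy blocks within the working day).
Ana free: 08:00-15:30, 17:30-22:00 (invert busy blocks within the working day).
Beatriz free: 09:00-10:00, 10:45-15:15, 17:30-17:45, 19:45-21:30.
Callum free: 08:00-10:15, 13:30-15:45, 16:30-21:30.
Hamid free: 08:00-10:00, 10:30-15:15, 16:15-20:15 (invert busy blocks within the working day).
Priya: free for 09:45-11:00. Ana: free for 09:45-11:00. Beatriz: not fully free for 09:45-11:00. Callum: not fully free for 09:45-11:00. Hamid: not fully free for 09:45-11:00.

Beatriz, Callum, Hamid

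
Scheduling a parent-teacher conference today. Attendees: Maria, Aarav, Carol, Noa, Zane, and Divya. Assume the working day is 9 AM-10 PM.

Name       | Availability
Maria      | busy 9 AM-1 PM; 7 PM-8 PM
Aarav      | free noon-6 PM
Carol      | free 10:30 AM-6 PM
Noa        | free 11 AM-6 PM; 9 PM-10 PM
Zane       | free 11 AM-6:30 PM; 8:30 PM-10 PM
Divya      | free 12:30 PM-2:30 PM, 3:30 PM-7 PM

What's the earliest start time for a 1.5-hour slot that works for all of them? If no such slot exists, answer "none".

Maria free: 13:00-19:00, 20:00-22:00 (invert busy blocks within the working day).
Aarav free: 12:00-18:00.
Carol free: 10:30-18:00.
Noa free: 11:00-18:00, 21:00-22:00.
Zane free: 11:00-18:30, 20:30-22:00.
Divya free: 12:30-14:30, 15:30-19:00.
Maria ∩ Aarav: 13:00-18:00.
Maria ∩ Aarav ∩ Carol: 13:00-18:00.
Maria ∩ Aarav ∩ Carol ∩ Noa: 13:00-18:00.
Maria ∩ Aarav ∩ Carol ∩ Noa ∩ Zane: 13:00-18:00.
Maria ∩ Aarav ∩ Carol ∩ Noa ∩ Zane ∩ Divya: 13:00-14:30, 15:30-18:00.
So the common availability across everyone is 13:00-14:30, 15:30-18:00.
The first common window of at least 90 minutes is 13:00-14:30, so the earliest start is 13:00.

13:00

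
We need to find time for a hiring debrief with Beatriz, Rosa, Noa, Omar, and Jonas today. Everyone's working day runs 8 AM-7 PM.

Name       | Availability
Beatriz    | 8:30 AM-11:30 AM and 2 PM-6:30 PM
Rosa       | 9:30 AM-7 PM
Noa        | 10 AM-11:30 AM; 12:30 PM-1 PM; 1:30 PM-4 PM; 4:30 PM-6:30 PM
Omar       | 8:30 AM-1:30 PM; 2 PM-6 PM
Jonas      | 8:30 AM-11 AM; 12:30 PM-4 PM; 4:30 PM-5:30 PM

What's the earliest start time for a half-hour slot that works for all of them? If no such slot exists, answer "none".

10:00

Beatriz ∩ Rosa: 09:30-11:30, 14:00-18:30.
Beatriz ∩ Rosa ∩ Noa: 10:00-11:30, 14:00-16:00, 16:30-18:30.
Beatriz ∩ Rosa ∩ Noa ∩ Omar: 10:00-11:30, 14:00-16:00, 16:30-18:00.
Beatriz ∩ Rosa ∩ Noa ∩ Omar ∩ Jonas: 10:00-11:00, 14:00-16:00, 16:30-17:30.
The first common window of at least 30 minutes is 10:00-11:00, so the earliest start is 10:00.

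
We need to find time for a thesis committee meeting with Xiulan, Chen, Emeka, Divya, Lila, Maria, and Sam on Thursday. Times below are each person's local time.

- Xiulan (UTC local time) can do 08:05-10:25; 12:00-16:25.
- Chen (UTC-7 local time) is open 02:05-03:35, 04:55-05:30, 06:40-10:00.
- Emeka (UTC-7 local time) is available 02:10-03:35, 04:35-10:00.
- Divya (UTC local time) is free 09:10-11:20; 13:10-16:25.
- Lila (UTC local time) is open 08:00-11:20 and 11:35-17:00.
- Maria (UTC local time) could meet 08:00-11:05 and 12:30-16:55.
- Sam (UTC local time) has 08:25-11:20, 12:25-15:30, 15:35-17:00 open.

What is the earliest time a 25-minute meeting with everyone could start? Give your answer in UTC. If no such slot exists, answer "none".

09:10

Xiulan in UTC: 08:05-10:25, 12:00-16:25.
Chen in UTC: 09:05-10:35, 11:55-12:30, 13:40-17:00 (add 7h to convert from UTC-7).
Emeka in UTC: 09:10-10:35, 11:35-17:00 (add 7h to convert from UTC-7).
Divya in UTC: 09:10-11:20, 13:10-16:25.
Lila in UTC: 08:00-11:20, 11:35-17:00.
Maria in UTC: 08:00-11:05, 12:30-16:55.
Sam in UTC: 08:25-11:20, 12:25-15:30, 15:35-17:00.
Xiulan ∩ Chen: 09:05-10:25, 12:00-12:30, 13:40-16:25.
Xiulan ∩ Chen ∩ Emeka: 09:10-10:25, 12:00-12:30, 13:40-16:25.
Xiulan ∩ Chen ∩ Emeka ∩ Divya: 09:10-10:25, 13:40-16:25.
Xiulan ∩ Chen ∩ Emeka ∩ Divya ∩ Lila: 09:10-10:25, 13:40-16:25.
Xiulan ∩ Chen ∩ Emeka ∩ Divya ∩ Lila ∩ Maria: 09:10-10:25, 13:40-16:25.
Xiulan ∩ Chen ∩ Emeka ∩ Divya ∩ Lila ∩ Maria ∩ Sam: 09:10-10:25, 13:40-15:30, 15:35-16:25.
So the common availability across everyone is 09:10-10:25, 13:40-15:30, 15:35-16:25.
The first common window of at least 25 minutes is 09:10-10:25, so the earliest start is 09:10.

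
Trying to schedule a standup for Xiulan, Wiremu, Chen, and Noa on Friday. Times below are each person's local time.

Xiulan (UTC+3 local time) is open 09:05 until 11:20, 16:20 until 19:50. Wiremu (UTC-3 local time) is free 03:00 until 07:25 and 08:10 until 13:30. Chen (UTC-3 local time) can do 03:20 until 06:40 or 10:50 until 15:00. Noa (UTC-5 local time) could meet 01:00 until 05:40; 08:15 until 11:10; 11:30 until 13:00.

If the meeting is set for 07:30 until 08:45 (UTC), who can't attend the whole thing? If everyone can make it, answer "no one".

Xiulan in UTC: 06:05-08:20, 13:20-16:50 (subtract 3h to convert from UTC+3).
Wiremu in UTC: 06:00-10:25, 11:10-16:30 (add 3h to convert from UTC-3).
Chen in UTC: 06:20-09:40, 13:50-18:00 (add 3h to convert from UTC-3).
Noa in UTC: 06:00-10:40, 13:15-16:10, 16:30-18:00 (add 5h to convert from UTC-5).
Xiulan: not fully free for 07:30-08:45. Wiremu: free for 07:30-08:45. Chen: free for 07:30-08:45. Noa: free for 07:30-08:45.

Xiulan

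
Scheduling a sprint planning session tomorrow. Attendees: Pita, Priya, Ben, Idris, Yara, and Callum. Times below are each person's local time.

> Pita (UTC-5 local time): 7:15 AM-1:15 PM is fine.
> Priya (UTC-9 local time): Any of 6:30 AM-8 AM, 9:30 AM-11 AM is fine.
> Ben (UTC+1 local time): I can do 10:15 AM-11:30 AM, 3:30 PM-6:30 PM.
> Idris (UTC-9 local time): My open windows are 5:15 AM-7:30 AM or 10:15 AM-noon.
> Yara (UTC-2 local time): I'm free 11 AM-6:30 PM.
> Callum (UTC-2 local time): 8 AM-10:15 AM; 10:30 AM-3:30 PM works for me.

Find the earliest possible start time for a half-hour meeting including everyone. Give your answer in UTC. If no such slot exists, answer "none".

15:30

Pita in UTC: 12:15-18:15 (add 5h to convert from UTC-5).
Priya in UTC: 15:30-17:00, 18:30-20:00 (add 9h to convert from UTC-9).
Ben in UTC: 09:15-10:30, 14:30-17:30 (subtract 1h to convert from UTC+1).
Idris in UTC: 14:15-16:30, 19:15-21:00 (add 9h to convert from UTC-9).
Yara in UTC: 13:00-20:30 (add 2h to convert from UTC-2).
Callum in UTC: 10:00-12:15, 12:30-17:30 (add 2h to convert from UTC-2).
Pita ∩ Priya: 15:30-17:00.
Pita ∩ Priya ∩ Ben: 15:30-17:00.
Pita ∩ Priya ∩ Ben ∩ Idris: 15:30-16:30.
Pita ∩ Priya ∩ Ben ∩ Idris ∩ Yara: 15:30-16:30.
Pita ∩ Priya ∩ Ben ∩ Idris ∩ Yara ∩ Callum: 15:30-16:30.
Those are the intersection windows.
The first common window of at least 30 minutes is 15:30-16:30, so the earliest start is 15:30.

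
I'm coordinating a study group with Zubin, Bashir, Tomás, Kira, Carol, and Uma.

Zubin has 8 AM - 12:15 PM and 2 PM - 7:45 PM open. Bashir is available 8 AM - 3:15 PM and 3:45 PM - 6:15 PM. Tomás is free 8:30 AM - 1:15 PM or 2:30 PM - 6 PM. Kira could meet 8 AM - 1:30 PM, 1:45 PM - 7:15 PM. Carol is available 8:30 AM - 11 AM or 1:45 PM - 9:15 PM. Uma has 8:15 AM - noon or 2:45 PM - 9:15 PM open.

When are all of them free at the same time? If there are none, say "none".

08:30-11:00, 14:45-15:15, 15:45-18:00

Zubin ∩ Bashir: 08:00-12:15, 14:00-15:15, 15:45-18:15.
Zubin ∩ Bashir ∩ Tomás: 08:30-12:15, 14:30-15:15, 15:45-18:00.
Zubin ∩ Bashir ∩ Tomás ∩ Kira: 08:30-12:15, 14:30-15:15, 15:45-18:00.
Zubin ∩ Bashir ∩ Tomás ∩ Kira ∩ Carol: 08:30-11:00, 14:30-15:15, 15:45-18:00.
Zubin ∩ Bashir ∩ Tomás ∩ Kira ∩ Carol ∩ Uma: 08:30-11:00, 14:45-15:15, 15:45-18:00.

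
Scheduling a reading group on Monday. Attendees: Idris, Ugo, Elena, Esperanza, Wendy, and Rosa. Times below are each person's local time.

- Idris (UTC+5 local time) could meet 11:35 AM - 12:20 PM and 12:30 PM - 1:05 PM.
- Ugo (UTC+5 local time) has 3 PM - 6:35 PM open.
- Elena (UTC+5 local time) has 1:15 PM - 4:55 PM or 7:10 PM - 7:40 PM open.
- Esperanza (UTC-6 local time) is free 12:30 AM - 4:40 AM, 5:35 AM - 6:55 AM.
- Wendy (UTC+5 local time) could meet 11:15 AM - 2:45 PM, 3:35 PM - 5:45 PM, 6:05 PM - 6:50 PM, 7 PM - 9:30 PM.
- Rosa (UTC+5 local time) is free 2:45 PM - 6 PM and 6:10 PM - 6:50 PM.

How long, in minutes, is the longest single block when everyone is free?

Idris in UTC: 06:35-07:20, 07:30-08:05 (subtract 5h to convert from UTC+5).
Ugo in UTC: 10:00-13:35 (subtract 5h to convert from UTC+5).
Elena in UTC: 08:15-11:55, 14:10-14:40 (subtract 5h to convert from UTC+5).
Esperanza in UTC: 06:30-10:40, 11:35-12:55 (add 6h to convert from UTC-6).
Wendy in UTC: 06:15-09:45, 10:35-12:45, 13:05-13:50, 14:00-16:30 (subtract 5h to convert from UTC+5).
Rosa in UTC: 09:45-13:00, 13:10-13:50 (subtract 5h to convert from UTC+5).
Idris ∩ Ugo: ∅.
Idris ∩ Ugo ∩ Elena: ∅.
Idris ∩ Ugo ∩ Elena ∩ Esperanza: ∅.
Idris ∩ Ugo ∩ Elena ∩ Esperanza ∩ Wendy: ∅.
Idris ∩ Ugo ∩ Elena ∩ Esperanza ∩ Wendy ∩ Rosa: ∅.
There is no time when everyone is free.
No common window exists, so the longest block is 0 minutes.

0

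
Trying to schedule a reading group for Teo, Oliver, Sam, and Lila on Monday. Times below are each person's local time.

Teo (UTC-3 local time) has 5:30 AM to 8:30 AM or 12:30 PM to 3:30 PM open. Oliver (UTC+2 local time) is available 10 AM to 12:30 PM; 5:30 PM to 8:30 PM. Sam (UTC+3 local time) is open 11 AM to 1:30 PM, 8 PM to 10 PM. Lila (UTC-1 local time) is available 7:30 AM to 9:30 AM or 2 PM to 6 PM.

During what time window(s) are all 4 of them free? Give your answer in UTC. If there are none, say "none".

08:30-10:30, 17:00-18:30

Teo in UTC: 08:30-11:30, 15:30-18:30 (add 3h to convert from UTC-3).
Oliver in UTC: 08:00-10:30, 15:30-18:30 (subtract 2h to convert from UTC+2).
Sam in UTC: 08:00-10:30, 17:00-19:00 (subtract 3h to convert from UTC+3).
Lila in UTC: 08:30-10:30, 15:00-19:00 (add 1h to convert from UTC-1).
Teo ∩ Oliver: 08:30-10:30, 15:30-18:30.
Teo ∩ Oliver ∩ Sam: 08:30-10:30, 17:00-18:30.
Teo ∩ Oliver ∩ Sam ∩ Lila: 08:30-10:30, 17:00-18:30.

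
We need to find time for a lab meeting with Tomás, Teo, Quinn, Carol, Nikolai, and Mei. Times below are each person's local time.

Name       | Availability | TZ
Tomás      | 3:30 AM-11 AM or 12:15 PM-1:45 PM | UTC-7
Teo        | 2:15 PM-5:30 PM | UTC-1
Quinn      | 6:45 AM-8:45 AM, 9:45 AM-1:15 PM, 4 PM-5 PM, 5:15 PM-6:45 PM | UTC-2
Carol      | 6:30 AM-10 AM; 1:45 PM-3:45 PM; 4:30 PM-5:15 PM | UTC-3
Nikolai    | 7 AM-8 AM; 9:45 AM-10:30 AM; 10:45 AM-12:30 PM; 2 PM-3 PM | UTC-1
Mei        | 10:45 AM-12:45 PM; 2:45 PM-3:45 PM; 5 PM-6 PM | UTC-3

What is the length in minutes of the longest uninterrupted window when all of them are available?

0

Tomás in UTC: 10:30-18:00, 19:15-20:45 (add 7h to convert from UTC-7).
Teo in UTC: 15:15-18:30 (add 1h to convert from UTC-1).
Quinn in UTC: 08:45-10:45, 11:45-15:15, 18:00-19:00, 19:15-20:45 (add 2h to convert from UTC-2).
Carol in UTC: 09:30-13:00, 16:45-18:45, 19:30-20:15 (add 3h to convert from UTC-3).
Nikolai in UTC: 08:00-09:00, 10:45-11:30, 11:45-13:30, 15:00-16:00 (add 1h to convert from UTC-1).
Mei in UTC: 13:45-15:45, 17:45-18:45, 20:00-21:00 (add 3h to convert from UTC-3).
Tomás ∩ Teo: 15:15-18:00.
Tomás ∩ Teo ∩ Quinn: ∅.
Tomás ∩ Teo ∩ Quinn ∩ Carol: ∅.
Tomás ∩ Teo ∩ Quinn ∩ Carol ∩ Nikolai: ∅.
Tomás ∩ Teo ∩ Quinn ∩ Carol ∩ Nikolai ∩ Mei: ∅.
There is no time when everyone is free.
No common window exists, so the longest block is 0 minutes.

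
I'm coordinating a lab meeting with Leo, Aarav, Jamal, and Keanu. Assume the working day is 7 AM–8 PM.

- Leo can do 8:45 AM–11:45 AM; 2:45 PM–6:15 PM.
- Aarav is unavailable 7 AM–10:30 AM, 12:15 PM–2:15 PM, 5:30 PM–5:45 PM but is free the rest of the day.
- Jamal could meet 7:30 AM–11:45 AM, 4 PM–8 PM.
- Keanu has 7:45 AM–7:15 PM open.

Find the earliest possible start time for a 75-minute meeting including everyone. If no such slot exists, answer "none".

10:30

Leo free: 08:45-11:45, 14:45-18:15.
Aarav free: 10:30-12:15, 14:15-17:30, 17:45-20:00 (invert busy blocks within the working day).
Jamal free: 07:30-11:45, 16:00-20:00.
Keanu free: 07:45-19:15.
Leo ∩ Aarav: 10:30-11:45, 14:45-17:30, 17:45-18:15.
Leo ∩ Aarav ∩ Jamal: 10:30-11:45, 16:00-17:30, 17:45-18:15.
Leo ∩ Aarav ∩ Jamal ∩ Keanu: 10:30-11:45, 16:00-17:30, 17:45-18:15.
The first common window of at least 75 minutes is 10:30-11:45, so the earliest start is 10:30.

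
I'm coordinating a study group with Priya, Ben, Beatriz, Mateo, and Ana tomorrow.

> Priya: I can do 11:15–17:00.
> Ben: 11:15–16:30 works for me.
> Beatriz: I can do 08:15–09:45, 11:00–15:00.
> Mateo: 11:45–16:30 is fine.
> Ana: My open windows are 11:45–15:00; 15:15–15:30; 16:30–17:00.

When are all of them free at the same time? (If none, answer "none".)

11:45-15:00

Priya ∩ Ben: 11:15-16:30.
Priya ∩ Ben ∩ Beatriz: 11:15-15:00.
Priya ∩ Ben ∩ Beatriz ∩ Mateo: 11:45-15:00.
Priya ∩ Ben ∩ Beatriz ∩ Mateo ∩ Ana: 11:45-15:00.
Those are the intersection windows.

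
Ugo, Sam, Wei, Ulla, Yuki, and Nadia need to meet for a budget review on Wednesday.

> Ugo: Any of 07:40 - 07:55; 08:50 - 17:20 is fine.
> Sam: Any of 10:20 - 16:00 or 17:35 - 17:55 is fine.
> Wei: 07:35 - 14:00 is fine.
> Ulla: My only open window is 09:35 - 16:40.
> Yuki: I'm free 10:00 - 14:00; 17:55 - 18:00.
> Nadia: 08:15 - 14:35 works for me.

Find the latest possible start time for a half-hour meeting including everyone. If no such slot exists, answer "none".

Ugo ∩ Sam: 10:20-16:00.
Ugo ∩ Sam ∩ Wei: 10:20-14:00.
Ugo ∩ Sam ∩ Wei ∩ Ulla: 10:20-14:00.
Ugo ∩ Sam ∩ Wei ∩ Ulla ∩ Yuki: 10:20-14:00.
Ugo ∩ Sam ∩ Wei ∩ Ulla ∩ Yuki ∩ Nadia: 10:20-14:00.
The last common window of at least 30 minutes is 10:20-14:00; a 30-minute meeting can start as late as 13:30 and still end by 14:00.

13:30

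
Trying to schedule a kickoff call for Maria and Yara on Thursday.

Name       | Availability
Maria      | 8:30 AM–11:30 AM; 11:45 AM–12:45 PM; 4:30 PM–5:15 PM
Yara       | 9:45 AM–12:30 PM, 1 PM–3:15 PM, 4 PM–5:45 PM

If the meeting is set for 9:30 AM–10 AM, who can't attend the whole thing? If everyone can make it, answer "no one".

Yara

Maria: free for 09:30-10:00. Yara: not fully free for 09:30-10:00.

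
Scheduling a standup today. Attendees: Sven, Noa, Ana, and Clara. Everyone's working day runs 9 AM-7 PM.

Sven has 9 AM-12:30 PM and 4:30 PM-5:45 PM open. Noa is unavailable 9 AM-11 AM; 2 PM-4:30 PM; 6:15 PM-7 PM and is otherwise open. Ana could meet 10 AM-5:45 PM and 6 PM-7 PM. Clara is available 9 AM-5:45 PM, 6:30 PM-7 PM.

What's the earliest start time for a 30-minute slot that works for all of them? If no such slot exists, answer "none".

11:00

Sven free: 09:00-12:30, 16:30-17:45.
Noa free: 11:00-14:00, 16:30-18:15 (invert busy blocks within the working day).
Ana free: 10:00-17:45, 18:00-19:00.
Clara free: 09:00-17:45, 18:30-19:00.
Sven ∩ Noa: 11:00-12:30, 16:30-17:45.
Sven ∩ Noa ∩ Ana: 11:00-12:30, 16:30-17:45.
Sven ∩ Noa ∩ Ana ∩ Clara: 11:00-12:30, 16:30-17:45.
So the common availability across everyone is 11:00-12:30, 16:30-17:45.
The first common window of at least 30 minutes is 11:00-12:30, so the earliest start is 11:00.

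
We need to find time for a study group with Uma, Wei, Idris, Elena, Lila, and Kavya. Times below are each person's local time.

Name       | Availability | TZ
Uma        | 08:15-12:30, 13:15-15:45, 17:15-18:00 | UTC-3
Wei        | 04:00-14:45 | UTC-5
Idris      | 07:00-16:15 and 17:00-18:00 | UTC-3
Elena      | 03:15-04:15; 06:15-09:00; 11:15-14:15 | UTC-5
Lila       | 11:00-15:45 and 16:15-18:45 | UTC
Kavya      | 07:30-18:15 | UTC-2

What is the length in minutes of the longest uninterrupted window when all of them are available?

165

Uma in UTC: 11:15-15:30, 16:15-18:45, 20:15-21:00 (add 3h to convert from UTC-3).
Wei in UTC: 09:00-19:45 (add 5h to convert from UTC-5).
Idris in UTC: 10:00-19:15, 20:00-21:00 (add 3h to convert from UTC-3).
Elena in UTC: 08:15-09:15, 11:15-14:00, 16:15-19:15 (add 5h to convert from UTC-5).
Lila in UTC: 11:00-15:45, 16:15-18:45.
Kavya in UTC: 09:30-20:15 (add 2h to convert from UTC-2).
Uma ∩ Wei: 11:15-15:30, 16:15-18:45.
Uma ∩ Wei ∩ Idris: 11:15-15:30, 16:15-18:45.
Uma ∩ Wei ∩ Idris ∩ Elena: 11:15-14:00, 16:15-18:45.
Uma ∩ Wei ∩ Idris ∩ Elena ∩ Lila: 11:15-14:00, 16:15-18:45.
Uma ∩ Wei ∩ Idris ∩ Elena ∩ Lila ∩ Kavya: 11:15-14:00, 16:15-18:45.
The longest is 11:15-14:00 at 165 minutes.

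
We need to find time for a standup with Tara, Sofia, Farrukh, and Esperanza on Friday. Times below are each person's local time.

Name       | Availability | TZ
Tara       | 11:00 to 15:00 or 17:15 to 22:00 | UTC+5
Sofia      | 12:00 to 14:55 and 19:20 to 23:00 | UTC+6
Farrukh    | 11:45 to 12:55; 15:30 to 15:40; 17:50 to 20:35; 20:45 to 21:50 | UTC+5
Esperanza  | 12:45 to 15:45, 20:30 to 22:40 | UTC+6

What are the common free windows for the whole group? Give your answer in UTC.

06:45-07:55, 14:30-15:35, 15:45-16:40

Tara in UTC: 06:00-10:00, 12:15-17:00 (subtract 5h to convert from UTC+5).
Sofia in UTC: 06:00-08:55, 13:20-17:00 (subtract 6h to convert from UTC+6).
Farrukh in UTC: 06:45-07:55, 10:30-10:40, 12:50-15:35, 15:45-16:50 (subtract 5h to convert from UTC+5).
Esperanza in UTC: 06:45-09:45, 14:30-16:40 (subtract 6h to convert from UTC+6).
Tara ∩ Sofia: 06:00-08:55, 13:20-17:00.
Tara ∩ Sofia ∩ Farrukh: 06:45-07:55, 13:20-15:35, 15:45-16:50.
Tara ∩ Sofia ∩ Farrukh ∩ Esperanza: 06:45-07:55, 14:30-15:35, 15:45-16:40.
So the common availability across everyone is 06:45-07:55, 14:30-15:35, 15:45-16:40.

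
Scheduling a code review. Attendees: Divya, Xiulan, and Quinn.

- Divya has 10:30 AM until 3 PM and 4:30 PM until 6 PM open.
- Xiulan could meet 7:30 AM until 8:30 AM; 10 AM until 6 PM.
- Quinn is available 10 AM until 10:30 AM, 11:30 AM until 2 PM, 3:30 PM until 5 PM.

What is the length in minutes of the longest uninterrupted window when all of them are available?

Divya ∩ Xiulan: 10:30-15:00, 16:30-18:00.
Divya ∩ Xiulan ∩ Quinn: 11:30-14:00, 16:30-17:00.
The longest is 11:30-14:00 at 150 minutes.

150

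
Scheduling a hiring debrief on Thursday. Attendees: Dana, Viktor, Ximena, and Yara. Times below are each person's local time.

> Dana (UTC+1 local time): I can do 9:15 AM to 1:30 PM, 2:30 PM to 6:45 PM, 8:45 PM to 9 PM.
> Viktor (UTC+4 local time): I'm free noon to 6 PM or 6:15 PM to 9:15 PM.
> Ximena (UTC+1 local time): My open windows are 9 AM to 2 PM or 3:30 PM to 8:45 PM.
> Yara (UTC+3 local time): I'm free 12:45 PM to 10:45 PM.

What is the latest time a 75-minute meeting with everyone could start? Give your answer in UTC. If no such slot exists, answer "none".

16:00

Dana in UTC: 08:15-12:30, 13:30-17:45, 19:45-20:00 (subtract 1h to convert from UTC+1).
Viktor in UTC: 08:00-14:00, 14:15-17:15 (subtract 4h to convert from UTC+4).
Ximena in UTC: 08:00-13:00, 14:30-19:45 (subtract 1h to convert from UTC+1).
Yara in UTC: 09:45-19:45 (subtract 3h to convert from UTC+3).
Dana ∩ Viktor: 08:15-12:30, 13:30-14:00, 14:15-17:15.
Dana ∩ Viktor ∩ Ximena: 08:15-12:30, 14:30-17:15.
Dana ∩ Viktor ∩ Ximena ∩ Yara: 09:45-12:30, 14:30-17:15.
The last common window of at least 75 minutes is 14:30-17:15; a 75-minute meeting can start as late as 16:00 and still end by 17:15.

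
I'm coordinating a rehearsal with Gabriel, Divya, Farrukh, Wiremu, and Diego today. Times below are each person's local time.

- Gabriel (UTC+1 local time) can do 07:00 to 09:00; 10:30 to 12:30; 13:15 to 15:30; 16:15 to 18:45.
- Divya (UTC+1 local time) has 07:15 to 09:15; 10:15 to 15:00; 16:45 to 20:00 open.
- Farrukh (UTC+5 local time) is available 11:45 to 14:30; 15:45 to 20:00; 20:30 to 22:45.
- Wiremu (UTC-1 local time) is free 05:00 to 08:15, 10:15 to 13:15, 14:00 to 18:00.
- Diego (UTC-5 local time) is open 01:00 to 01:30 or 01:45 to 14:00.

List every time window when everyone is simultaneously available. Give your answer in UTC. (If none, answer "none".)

06:45-08:00, 11:15-11:30, 12:15-14:00, 15:45-17:45

Gabriel in UTC: 06:00-08:00, 09:30-11:30, 12:15-14:30, 15:15-17:45 (subtract 1h to convert from UTC+1).
Divya in UTC: 06:15-08:15, 09:15-14:00, 15:45-19:00 (subtract 1h to convert from UTC+1).
Farrukh in UTC: 06:45-09:30, 10:45-15:00, 15:30-17:45 (subtract 5h to convert from UTC+5).
Wiremu in UTC: 06:00-09:15, 11:15-14:15, 15:00-19:00 (add 1h to convert from UTC-1).
Diego in UTC: 06:00-06:30, 06:45-19:00 (add 5h to convert from UTC-5).
Gabriel ∩ Divya: 06:15-08:00, 09:30-11:30, 12:15-14:00, 15:45-17:45.
Gabriel ∩ Divya ∩ Farrukh: 06:45-08:00, 10:45-11:30, 12:15-14:00, 15:45-17:45.
Gabriel ∩ Divya ∩ Farrukh ∩ Wiremu: 06:45-08:00, 11:15-11:30, 12:15-14:00, 15:45-17:45.
Gabriel ∩ Divya ∩ Farrukh ∩ Wiremu ∩ Diego: 06:45-08:00, 11:15-11:30, 12:15-14:00, 15:45-17:45.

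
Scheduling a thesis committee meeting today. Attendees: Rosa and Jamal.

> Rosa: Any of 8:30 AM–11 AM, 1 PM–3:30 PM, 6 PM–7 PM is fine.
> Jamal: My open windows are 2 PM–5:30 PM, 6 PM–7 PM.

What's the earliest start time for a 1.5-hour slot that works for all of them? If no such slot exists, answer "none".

Rosa ∩ Jamal: 14:00-15:30, 18:00-19:00.
The first common window of at least 90 minutes is 14:00-15:30, so the earliest start is 14:00.

14:00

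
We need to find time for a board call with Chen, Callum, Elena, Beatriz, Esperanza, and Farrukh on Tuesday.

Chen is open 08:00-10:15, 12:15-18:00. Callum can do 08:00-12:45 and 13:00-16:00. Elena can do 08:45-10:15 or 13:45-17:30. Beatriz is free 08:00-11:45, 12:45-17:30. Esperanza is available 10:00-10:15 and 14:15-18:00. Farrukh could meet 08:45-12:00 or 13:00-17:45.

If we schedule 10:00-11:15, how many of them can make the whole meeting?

3

Callum, Beatriz, and Farrukh can make the full 10:00-11:15 slot — that's 3.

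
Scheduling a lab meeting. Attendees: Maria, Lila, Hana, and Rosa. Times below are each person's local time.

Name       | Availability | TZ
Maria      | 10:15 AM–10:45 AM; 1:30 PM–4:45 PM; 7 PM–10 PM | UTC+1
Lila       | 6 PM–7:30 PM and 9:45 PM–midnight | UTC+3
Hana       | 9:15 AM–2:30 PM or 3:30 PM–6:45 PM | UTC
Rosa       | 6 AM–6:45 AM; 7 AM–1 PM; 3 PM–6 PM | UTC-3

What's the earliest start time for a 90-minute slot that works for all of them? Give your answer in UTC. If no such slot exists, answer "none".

none

Maria in UTC: 09:15-09:45, 12:30-15:45, 18:00-21:00 (subtract 1h to convert from UTC+1).
Lila in UTC: 15:00-16:30, 18:45-21:00 (subtract 3h to convert from UTC+3).
Hana in UTC: 09:15-14:30, 15:30-18:45.
Rosa in UTC: 09:00-09:45, 10:00-16:00, 18:00-21:00 (add 3h to convert from UTC-3).
Maria ∩ Lila: 15:00-15:45, 18:45-21:00.
Maria ∩ Lila ∩ Hana: 15:30-15:45.
Maria ∩ Lila ∩ Hana ∩ Rosa: 15:30-15:45.
No common window is at least 90 minutes long.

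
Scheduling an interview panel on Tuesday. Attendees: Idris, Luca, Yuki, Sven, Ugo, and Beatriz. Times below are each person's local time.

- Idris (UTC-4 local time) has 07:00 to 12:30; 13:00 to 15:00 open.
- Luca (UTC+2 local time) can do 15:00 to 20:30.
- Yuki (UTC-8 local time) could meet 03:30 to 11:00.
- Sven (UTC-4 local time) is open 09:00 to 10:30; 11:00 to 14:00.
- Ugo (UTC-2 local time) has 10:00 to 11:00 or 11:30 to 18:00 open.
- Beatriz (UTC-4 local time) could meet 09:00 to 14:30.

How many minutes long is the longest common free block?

90

Idris in UTC: 11:00-16:30, 17:00-19:00 (add 4h to convert from UTC-4).
Luca in UTC: 13:00-18:30 (subtract 2h to convert from UTC+2).
Yuki in UTC: 11:30-19:00 (add 8h to convert from UTC-8).
Sven in UTC: 13:00-14:30, 15:00-18:00 (add 4h to convert from UTC-4).
Ugo in UTC: 12:00-13:00, 13:30-20:00 (add 2h to convert from UTC-2).
Beatriz in UTC: 13:00-18:30 (add 4h to convert from UTC-4).
Idris ∩ Luca: 13:00-16:30, 17:00-18:30.
Idris ∩ Luca ∩ Yuki: 13:00-16:30, 17:00-18:30.
Idris ∩ Luca ∩ Yuki ∩ Sven: 13:00-14:30, 15:00-16:30, 17:00-18:00.
Idris ∩ Luca ∩ Yuki ∩ Sven ∩ Ugo: 13:30-14:30, 15:00-16:30, 17:00-18:00.
Idris ∩ Luca ∩ Yuki ∩ Sven ∩ Ugo ∩ Beatriz: 13:30-14:30, 15:00-16:30, 17:00-18:00.
The longest is 15:00-16:30 at 90 minutes.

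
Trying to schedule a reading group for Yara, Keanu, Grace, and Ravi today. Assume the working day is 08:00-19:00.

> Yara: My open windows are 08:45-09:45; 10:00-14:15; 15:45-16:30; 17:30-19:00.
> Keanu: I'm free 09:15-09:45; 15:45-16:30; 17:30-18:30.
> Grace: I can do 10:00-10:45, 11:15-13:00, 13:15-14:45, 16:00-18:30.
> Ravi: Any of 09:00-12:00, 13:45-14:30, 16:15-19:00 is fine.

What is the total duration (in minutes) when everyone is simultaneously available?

Yara ∩ Keanu: 09:15-09:45, 15:45-16:30, 17:30-18:30.
Yara ∩ Keanu ∩ Grace: 16:00-16:30, 17:30-18:30.
Yara ∩ Keanu ∩ Grace ∩ Ravi: 16:15-16:30, 17:30-18:30.
Summing the common windows: 15 + 60 = 75 minutes.

75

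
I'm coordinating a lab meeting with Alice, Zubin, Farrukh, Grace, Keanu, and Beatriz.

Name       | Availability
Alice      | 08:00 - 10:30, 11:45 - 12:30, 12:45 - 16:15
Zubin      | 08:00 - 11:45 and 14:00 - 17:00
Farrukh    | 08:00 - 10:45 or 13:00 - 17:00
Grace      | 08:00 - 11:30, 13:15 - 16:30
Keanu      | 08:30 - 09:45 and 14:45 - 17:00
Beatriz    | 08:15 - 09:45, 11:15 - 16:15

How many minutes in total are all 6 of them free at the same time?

165

Alice ∩ Zubin: 08:00-10:30, 14:00-16:15.
Alice ∩ Zubin ∩ Farrukh: 08:00-10:30, 14:00-16:15.
Alice ∩ Zubin ∩ Farrukh ∩ Grace: 08:00-10:30, 14:00-16:15.
Alice ∩ Zubin ∩ Farrukh ∩ Grace ∩ Keanu: 08:30-09:45, 14:45-16:15.
Alice ∩ Zubin ∩ Farrukh ∩ Grace ∩ Keanu ∩ Beatriz: 08:30-09:45, 14:45-16:15.
Summing the common windows: 75 + 90 = 165 minutes.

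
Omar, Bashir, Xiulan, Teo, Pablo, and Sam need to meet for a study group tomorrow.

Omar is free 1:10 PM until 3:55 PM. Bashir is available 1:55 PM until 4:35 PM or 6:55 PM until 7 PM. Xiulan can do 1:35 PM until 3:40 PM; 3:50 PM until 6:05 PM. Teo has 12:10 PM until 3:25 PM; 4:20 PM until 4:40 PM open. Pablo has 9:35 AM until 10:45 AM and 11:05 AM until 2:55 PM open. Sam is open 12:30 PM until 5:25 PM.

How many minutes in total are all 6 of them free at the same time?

Omar ∩ Bashir: 13:55-15:55.
Omar ∩ Bashir ∩ Xiulan: 13:55-15:40, 15:50-15:55.
Omar ∩ Bashir ∩ Xiulan ∩ Teo: 13:55-15:25.
Omar ∩ Bashir ∩ Xiulan ∩ Teo ∩ Pablo: 13:55-14:55.
Omar ∩ Bashir ∩ Xiulan ∩ Teo ∩ Pablo ∩ Sam: 13:55-14:55.
That's a single block of 60 minutes.

60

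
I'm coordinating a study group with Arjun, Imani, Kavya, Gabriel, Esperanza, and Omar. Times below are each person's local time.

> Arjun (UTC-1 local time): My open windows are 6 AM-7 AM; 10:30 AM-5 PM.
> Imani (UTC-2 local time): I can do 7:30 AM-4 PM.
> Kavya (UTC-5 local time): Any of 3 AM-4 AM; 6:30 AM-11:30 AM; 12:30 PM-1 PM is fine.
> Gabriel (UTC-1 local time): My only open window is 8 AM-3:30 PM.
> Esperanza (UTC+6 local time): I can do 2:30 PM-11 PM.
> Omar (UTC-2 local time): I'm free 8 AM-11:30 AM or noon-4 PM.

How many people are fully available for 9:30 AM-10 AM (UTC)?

Arjun in UTC: 07:00-08:00, 11:30-18:00 (add 1h to convert from UTC-1).
Imani in UTC: 09:30-18:00 (add 2h to convert from UTC-2).
Kavya in UTC: 08:00-09:00, 11:30-16:30, 17:30-18:00 (add 5h to convert from UTC-5).
Gabriel in UTC: 09:00-16:30 (add 1h to convert from UTC-1).
Esperanza in UTC: 08:30-17:00 (subtract 6h to convert from UTC+6).
Omar in UTC: 10:00-13:30, 14:00-18:00 (add 2h to convert from UTC-2).
Imani, Gabriel, and Esperanza can make the full 09:30-10:00 slot — that's 3.

3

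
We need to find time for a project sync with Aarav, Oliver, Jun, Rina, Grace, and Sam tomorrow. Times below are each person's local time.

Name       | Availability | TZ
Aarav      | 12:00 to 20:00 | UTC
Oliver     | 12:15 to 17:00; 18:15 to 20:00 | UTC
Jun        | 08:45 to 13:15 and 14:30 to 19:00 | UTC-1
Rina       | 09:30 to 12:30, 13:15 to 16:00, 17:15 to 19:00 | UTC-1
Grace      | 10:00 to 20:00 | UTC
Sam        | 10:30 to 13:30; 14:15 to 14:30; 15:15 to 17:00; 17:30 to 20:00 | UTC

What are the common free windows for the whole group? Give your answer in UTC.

Aarav in UTC: 12:00-20:00.
Oliver in UTC: 12:15-17:00, 18:15-20:00.
Jun in UTC: 09:45-14:15, 15:30-20:00 (add 1h to convert from UTC-1).
Rina in UTC: 10:30-13:30, 14:15-17:00, 18:15-20:00 (add 1h to convert from UTC-1).
Grace in UTC: 10:00-20:00.
Sam in UTC: 10:30-13:30, 14:15-14:30, 15:15-17:00, 17:30-20:00.
Aarav ∩ Oliver: 12:15-17:00, 18:15-20:00.
Aarav ∩ Oliver ∩ Jun: 12:15-14:15, 15:30-17:00, 18:15-20:00.
Aarav ∩ Oliver ∩ Jun ∩ Rina: 12:15-13:30, 15:30-17:00, 18:15-20:00.
Aarav ∩ Oliver ∩ Jun ∩ Rina ∩ Grace: 12:15-13:30, 15:30-17:00, 18:15-20:00.
Aarav ∩ Oliver ∩ Jun ∩ Rina ∩ Grace ∩ Sam: 12:15-13:30, 15:30-17:00, 18:15-20:00.

12:15-13:30, 15:30-17:00, 18:15-20:00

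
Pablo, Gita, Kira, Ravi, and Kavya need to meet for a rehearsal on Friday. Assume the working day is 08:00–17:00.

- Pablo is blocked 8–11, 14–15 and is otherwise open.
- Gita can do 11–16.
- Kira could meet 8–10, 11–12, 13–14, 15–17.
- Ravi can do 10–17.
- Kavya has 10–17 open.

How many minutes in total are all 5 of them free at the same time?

Pablo free: 11:00-14:00, 15:00-17:00 (invert busy blocks within the working day).
Gita free: 11:00-16:00.
Kira free: 08:00-10:00, 11:00-12:00, 13:00-14:00, 15:00-17:00.
Ravi free: 10:00-17:00.
Kavya free: 10:00-17:00.
Pablo ∩ Gita: 11:00-14:00, 15:00-16:00.
Pablo ∩ Gita ∩ Kira: 11:00-12:00, 13:00-14:00, 15:00-16:00.
Pablo ∩ Gita ∩ Kira ∩ Ravi: 11:00-12:00, 13:00-14:00, 15:00-16:00.
Pablo ∩ Gita ∩ Kira ∩ Ravi ∩ Kavya: 11:00-12:00, 13:00-14:00, 15:00-16:00.
Summing the common windows: 60 + 60 + 60 = 180 minutes.

180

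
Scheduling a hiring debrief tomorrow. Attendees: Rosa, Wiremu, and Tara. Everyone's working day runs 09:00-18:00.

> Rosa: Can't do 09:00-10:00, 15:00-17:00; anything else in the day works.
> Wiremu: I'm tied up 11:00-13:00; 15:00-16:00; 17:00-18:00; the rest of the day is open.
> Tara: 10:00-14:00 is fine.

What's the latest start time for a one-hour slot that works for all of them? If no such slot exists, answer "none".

13:00

Rosa free: 10:00-15:00, 17:00-18:00 (invert busy blocks within the working day).
Wiremu free: 09:00-11:00, 13:00-15:00, 16:00-17:00 (invert busy blocks within the working day).
Tara free: 10:00-14:00.
Rosa ∩ Wiremu: 10:00-11:00, 13:00-15:00.
Rosa ∩ Wiremu ∩ Tara: 10:00-11:00, 13:00-14:00.
So the common availability across everyone is 10:00-11:00, 13:00-14:00.
The last common window of at least 60 minutes is 13:00-14:00; a 60-minute meeting can start as late as 13:00 and still end by 14:00.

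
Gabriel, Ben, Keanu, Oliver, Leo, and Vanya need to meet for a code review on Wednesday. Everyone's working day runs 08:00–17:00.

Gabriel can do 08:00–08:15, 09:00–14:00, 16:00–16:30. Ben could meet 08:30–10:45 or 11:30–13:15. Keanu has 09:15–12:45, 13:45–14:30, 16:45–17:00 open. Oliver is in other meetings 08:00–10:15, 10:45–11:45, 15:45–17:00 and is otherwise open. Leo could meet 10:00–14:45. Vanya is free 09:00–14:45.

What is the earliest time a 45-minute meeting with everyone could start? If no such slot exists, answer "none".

Gabriel free: 08:00-08:15, 09:00-14:00, 16:00-16:30.
Ben free: 08:30-10:45, 11:30-13:15.
Keanu free: 09:15-12:45, 13:45-14:30, 16:45-17:00.
Oliver free: 10:15-10:45, 11:45-15:45 (invert busy blocks within the working day).
Leo free: 10:00-14:45.
Vanya free: 09:00-14:45.
Gabriel ∩ Ben: 09:00-10:45, 11:30-13:15.
Gabriel ∩ Ben ∩ Keanu: 09:15-10:45, 11:30-12:45.
Gabriel ∩ Ben ∩ Keanu ∩ Oliver: 10:15-10:45, 11:45-12:45.
Gabriel ∩ Ben ∩ Keanu ∩ Oliver ∩ Leo: 10:15-10:45, 11:45-12:45.
Gabriel ∩ Ben ∩ Keanu ∩ Oliver ∩ Leo ∩ Vanya: 10:15-10:45, 11:45-12:45.
The first common window of at least 45 minutes is 11:45-12:45, so the earliest start is 11:45.

11:45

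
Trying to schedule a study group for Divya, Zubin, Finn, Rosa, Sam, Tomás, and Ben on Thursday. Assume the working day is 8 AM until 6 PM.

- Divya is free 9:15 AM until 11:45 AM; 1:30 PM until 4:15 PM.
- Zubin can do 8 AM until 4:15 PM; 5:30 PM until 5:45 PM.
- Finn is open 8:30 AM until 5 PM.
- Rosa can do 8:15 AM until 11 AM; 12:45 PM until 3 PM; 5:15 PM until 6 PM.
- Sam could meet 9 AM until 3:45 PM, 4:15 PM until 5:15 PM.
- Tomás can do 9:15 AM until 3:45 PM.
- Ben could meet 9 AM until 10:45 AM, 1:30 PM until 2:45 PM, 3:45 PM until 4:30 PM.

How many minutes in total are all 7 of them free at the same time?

Divya ∩ Zubin: 09:15-11:45, 13:30-16:15.
Divya ∩ Zubin ∩ Finn: 09:15-11:45, 13:30-16:15.
Divya ∩ Zubin ∩ Finn ∩ Rosa: 09:15-11:00, 13:30-15:00.
Divya ∩ Zubin ∩ Finn ∩ Rosa ∩ Sam: 09:15-11:00, 13:30-15:00.
Divya ∩ Zubin ∩ Finn ∩ Rosa ∩ Sam ∩ Tomás: 09:15-11:00, 13:30-15:00.
Divya ∩ Zubin ∩ Finn ∩ Rosa ∩ Sam ∩ Tomás ∩ Ben: 09:15-10:45, 13:30-14:45.
So the common availability across everyone is 09:15-10:45, 13:30-14:45.
Summing the common windows: 90 + 75 = 165 minutes.

165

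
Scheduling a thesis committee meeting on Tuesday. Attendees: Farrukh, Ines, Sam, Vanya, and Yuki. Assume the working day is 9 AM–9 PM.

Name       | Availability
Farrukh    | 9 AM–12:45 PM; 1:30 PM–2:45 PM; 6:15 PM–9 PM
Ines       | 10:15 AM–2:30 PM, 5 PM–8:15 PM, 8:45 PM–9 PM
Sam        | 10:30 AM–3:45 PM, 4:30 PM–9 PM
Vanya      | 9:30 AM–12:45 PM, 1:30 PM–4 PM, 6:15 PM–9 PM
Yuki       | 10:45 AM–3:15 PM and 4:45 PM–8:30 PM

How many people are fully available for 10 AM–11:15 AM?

Farrukh and Vanya can make the full 10:00-11:15 slot — that's 2.

2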